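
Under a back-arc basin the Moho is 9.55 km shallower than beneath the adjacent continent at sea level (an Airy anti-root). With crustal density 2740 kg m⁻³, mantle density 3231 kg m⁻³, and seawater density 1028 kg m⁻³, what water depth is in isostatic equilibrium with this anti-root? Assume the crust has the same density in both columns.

2.74 km

Replacing a thickness d of crust by seawater at the top must be balanced by replacing crust with mantle at the base: d (ρ_c − ρ_w) = a (ρ_m − ρ_c).
d = a (ρ_m − ρ_c)/(ρ_c − ρ_w) = 9.55 km × 491/1712 = 2.74 km.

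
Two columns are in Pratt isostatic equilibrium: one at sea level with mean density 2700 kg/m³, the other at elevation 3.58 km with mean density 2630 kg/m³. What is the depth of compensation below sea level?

ρ_ref D = ρ (D + h) → D (ρ_ref − ρ) = ρ h.
D = ρ h/(ρ_ref − ρ) = 2630 × 3.58 km/(2700 − 2630) = 135 km.

135 km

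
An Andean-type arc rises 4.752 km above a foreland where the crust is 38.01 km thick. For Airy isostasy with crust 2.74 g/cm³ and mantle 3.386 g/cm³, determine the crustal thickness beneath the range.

62.9 km

Root depth r = h ρ_c / (ρ_m − ρ_c) = 4.752 km × 2.74 / 0.646 = 20.16 km.
Total thickness = T + h + r = 38.01 km + 4.752 km + 20.16 km = 62.9 km.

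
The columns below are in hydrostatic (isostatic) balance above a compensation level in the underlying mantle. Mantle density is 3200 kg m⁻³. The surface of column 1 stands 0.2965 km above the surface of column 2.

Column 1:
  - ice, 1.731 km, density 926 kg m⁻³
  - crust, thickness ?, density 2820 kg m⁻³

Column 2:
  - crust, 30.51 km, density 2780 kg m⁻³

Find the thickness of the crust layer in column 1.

Take the compensation level at the base of the deeper column (depth z_c below the surface of column 1) and equate Σ ρ_i t_i down to z_c; mantle fills any gap and the z_c terms cancel.
Column 1: 1.731×926 + x×2820 + (z_c − 1.731 − x)×3200
Column 2: 0.2965×0 + 30.51×2780 + (z_c − 0.2965 − 30.51)×3200
The z_c×3200 term appears on both sides and cancels. Collect the known terms of each column as K = Σ(ρt)_known − 3200 × (depth of known layers): K_1 = 1602.906 − 3200×1.731 = −3936.294; K_2 = 84817.8 − 3200×(0.2965 + 30.51) = −13763.
Balance: K_1 − x×(3200 − 2820) = K_2, so x = (K_1 − K_2)/(3200 − 2820) = 9826.71/380 = 25.9 km.

25.9 km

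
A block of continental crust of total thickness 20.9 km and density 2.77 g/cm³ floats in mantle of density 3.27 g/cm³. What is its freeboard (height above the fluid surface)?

Floating equilibrium: submerged depth d = t ρ_obj/ρ_fluid = 20.9 km × 2.77/3.27 = 17.7 km.
Freeboard = t − d = 20.9 km − 17.7 km = 3.2 km.

3.2 km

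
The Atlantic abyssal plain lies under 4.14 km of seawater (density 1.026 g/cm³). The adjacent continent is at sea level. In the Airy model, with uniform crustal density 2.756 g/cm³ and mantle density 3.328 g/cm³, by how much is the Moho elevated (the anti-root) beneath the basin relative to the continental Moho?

For local isostatic compensation: replacing crust with seawater at the top is compensated by replacing crust with mantle at the base: d (ρ_c − ρ_w) = a (ρ_m − ρ_c).
a = d (ρ_c − ρ_w)/(ρ_m − ρ_c) = 4.14 km × 1.73/0.572 = 12.5 km.

12.5 km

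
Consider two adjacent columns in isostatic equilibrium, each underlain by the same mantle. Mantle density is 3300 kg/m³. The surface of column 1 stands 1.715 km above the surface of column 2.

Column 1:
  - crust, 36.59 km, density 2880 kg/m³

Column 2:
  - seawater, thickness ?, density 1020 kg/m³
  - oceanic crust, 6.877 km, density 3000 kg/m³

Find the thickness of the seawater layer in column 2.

Take the compensation level at the base of the deeper column (depth z_c below the surface of column 1) and equate Σ ρ_i t_i down to z_c; mantle fills any gap and the z_c terms cancel.
Column 1: 36.59×2880 + (z_c − 36.59)×3300
Column 2: 1.715×0 + x×1020 + 6.877×3000 + (z_c − 1.715 − 6.877 − x)×3300
The z_c×3300 term appears on both sides and cancels. Collect the known terms of each column as K = Σ(ρt)_known − 3300 × (depth of known layers): K_1 = 105379.2 − 3300×36.59 = −15367.8; K_2 = 20631 − 3300×(1.715 + 6.877) = −7722.6.
Balance: K_1 = K_2 − x×(3300 − 1020), so x = (K_2 − K_1)/(3300 − 1020) = 7645.2/2280 = 3.35 km.

3.35 km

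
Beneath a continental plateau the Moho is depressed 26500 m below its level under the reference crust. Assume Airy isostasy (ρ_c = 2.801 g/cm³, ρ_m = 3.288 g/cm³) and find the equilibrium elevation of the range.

By Archimedes' principle applied to the lithosphere: ρ_c h = (ρ_m − ρ_c) r.
h = r (ρ_m − ρ_c) / ρ_c = 26500 m × (3.288 − 2.801) / 2.801 = 4610 m.

4610 m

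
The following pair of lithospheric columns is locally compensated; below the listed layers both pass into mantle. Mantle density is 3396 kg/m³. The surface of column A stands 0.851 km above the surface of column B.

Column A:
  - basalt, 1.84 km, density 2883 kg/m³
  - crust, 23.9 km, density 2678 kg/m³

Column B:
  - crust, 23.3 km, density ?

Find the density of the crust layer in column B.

2740 kg/m³

Take the compensation level at the base of the deeper column (depth z_c below the surface of column A) and equate Σ ρ_i t_i down to z_c; mantle fills any gap and the z_c terms cancel.
Column A: 1.84×2883 + 23.9×2678 + (z_c − 25.74)×3396
Column B: 0.851×0 + 23.3×ρ + (z_c − 0.851 − 23.3)×3396
The z_c×3396 term appears on both sides and cancels. Collect the known terms of each column as K = Σ(ρt)_known − 3396 × (depth of known layers): K_A = 69308.92 − 3396×25.74 = −18104.12; K_B = 0 − 3396×(0.851 + 23.3) = −82016.796.
Balance: K_A = K_B + 23.3×ρ, so ρ = (K_A − K_B)/23.3 = 63912.7/23.3 = 2740 kg/m³.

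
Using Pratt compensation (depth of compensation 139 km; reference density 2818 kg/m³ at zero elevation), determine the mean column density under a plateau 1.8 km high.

2780 kg/m³

Pratt balance: ρ_ref D = ρ (D + h).
ρ = ρ_ref D/(D + h) = 2818 × 139 km/(139 km + 1.8 km) = 2780 kg/m³.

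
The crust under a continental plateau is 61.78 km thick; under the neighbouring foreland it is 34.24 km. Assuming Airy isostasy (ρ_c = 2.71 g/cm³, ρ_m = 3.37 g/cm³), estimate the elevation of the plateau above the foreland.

5.39 km

Excess crust Δ = 61.78 km − 34.24 km = 27.54 km, split between elevation h and root r with h + r = Δ.
Airy balance ρ_c h = (ρ_m − ρ_c) r gives r = h ρ_c/(ρ_m − ρ_c), so h (1 + ρ_c/(ρ_m − ρ_c)) = Δ, i.e. h = Δ (ρ_m − ρ_c)/ρ_m.
h = 27.54 km × 0.66/3.37 = 5.39 km.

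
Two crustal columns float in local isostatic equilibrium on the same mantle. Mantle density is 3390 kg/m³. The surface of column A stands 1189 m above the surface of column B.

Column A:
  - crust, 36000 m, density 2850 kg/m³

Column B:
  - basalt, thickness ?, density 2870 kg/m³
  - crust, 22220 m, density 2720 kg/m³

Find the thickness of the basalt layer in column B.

1000 m

Take the compensation level at the base of the deeper column (depth z_c below the surface of column A) and equate Σ ρ_i t_i down to z_c; mantle fills any gap and the z_c terms cancel.
Column A: 36000×2850 + (z_c − 36000)×3390
Column B: 1189×0 + x×2870 + 22220×2720 + (z_c − 1189 − 22220 − x)×3390
The z_c×3390 term appears on both sides and cancels. Collect the known terms of each column as K = Σ(ρt)_known − 3390 × (depth of known layers): K_A = 102600000 − 3390×36000 = −19440000; K_B = 60438400 − 3390×(1189 + 22220) = −18918110.
Balance: K_A = K_B − x×(3390 − 2870), so x = (K_B − K_A)/(3390 − 2870) = 521890/520 = 1000 m.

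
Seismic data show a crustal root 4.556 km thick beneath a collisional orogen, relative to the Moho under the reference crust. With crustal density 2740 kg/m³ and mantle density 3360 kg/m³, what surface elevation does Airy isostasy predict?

Balancing pressure at the compensation depth: ρ_c h = (ρ_m − ρ_c) r.
h = r (ρ_m − ρ_c) / ρ_c = 4.556 km × (3360 − 2740) / 2740 = 1.03 km.

1.03 km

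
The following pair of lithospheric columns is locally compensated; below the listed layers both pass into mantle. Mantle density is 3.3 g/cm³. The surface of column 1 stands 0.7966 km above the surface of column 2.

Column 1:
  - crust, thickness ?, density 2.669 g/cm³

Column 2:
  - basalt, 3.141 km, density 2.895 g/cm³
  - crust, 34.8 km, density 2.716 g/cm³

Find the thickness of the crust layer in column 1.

38.4 km

Take the compensation level at the base of the deeper column (depth z_c below the surface of column 1) and equate Σ ρ_i t_i down to z_c; mantle fills any gap and the z_c terms cancel.
Column 1: x×2.669 + (z_c − 0 − x)×3.3
Column 2: 0.7966×0 + 3.141×2.895 + 34.8×2.716 + (z_c − 0.7966 − 37.941)×3.3
The z_c×3.3 term appears on both sides and cancels. Collect the known terms of each column as K = Σ(ρt)_known − 3.3 × (depth of known layers): K_1 = 0 − 3.3×0 = 0; K_2 = 103.609995 − 3.3×(0.7966 + 37.941) = −24.224085.
Balance: K_1 − x×(3.3 − 2.669) = K_2, so x = (K_1 − K_2)/(3.3 − 2.669) = 24.2241/0.631 = 38.4 km.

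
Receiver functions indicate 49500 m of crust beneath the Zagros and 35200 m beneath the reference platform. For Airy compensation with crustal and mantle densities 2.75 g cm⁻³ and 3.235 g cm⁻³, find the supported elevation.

Excess crust Δ = 49500 m − 35200 m = 14300 m, split between elevation h and root r with h + r = Δ.
Airy balance ρ_c h = (ρ_m − ρ_c) r gives r = h ρ_c/(ρ_m − ρ_c), so h (1 + ρ_c/(ρ_m − ρ_c)) = Δ, i.e. h = Δ (ρ_m − ρ_c)/ρ_m.
h = 14300 m × 0.485/3.235 = 2140 m.

2140 m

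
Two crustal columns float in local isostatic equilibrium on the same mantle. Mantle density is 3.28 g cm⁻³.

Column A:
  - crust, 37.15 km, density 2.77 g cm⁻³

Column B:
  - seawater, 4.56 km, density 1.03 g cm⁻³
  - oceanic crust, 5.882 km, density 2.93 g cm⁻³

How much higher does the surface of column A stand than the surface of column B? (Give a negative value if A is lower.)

For any compensation level in the mantle, the mantle terms cancel and isostasy reduces to e = (Σt_A − Σt_B) − (Σ(ρt)_A − Σ(ρt)_B) / ρ_m.
Σt_A = 37.15 km; Σt_B = 10.442 km; Σ(ρt)_A = 102.9055; Σ(ρt)_B = 21.93106 (in km·g cm⁻³).
e = (37.15 − 10.442) − (102.9055 − 21.93106) / 3.28 = 2.02 km.

2.02 km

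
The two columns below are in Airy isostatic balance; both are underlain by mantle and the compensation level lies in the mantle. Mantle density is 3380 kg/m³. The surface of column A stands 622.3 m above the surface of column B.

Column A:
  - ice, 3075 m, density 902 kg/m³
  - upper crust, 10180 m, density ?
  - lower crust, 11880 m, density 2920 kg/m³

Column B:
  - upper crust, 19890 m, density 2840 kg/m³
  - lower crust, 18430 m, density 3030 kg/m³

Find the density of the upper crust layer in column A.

2770 kg/m³

Take the compensation level at the base of the deeper column (depth z_c below the surface of column A) and equate Σ ρ_i t_i down to z_c; mantle fills any gap and the z_c terms cancel.
Column A: 3075×902 + 10180×ρ + 11880×2920 + (z_c − 25135)×3380
Column B: 622.3×0 + 19890×2840 + 18430×3030 + (z_c − 622.3 − 38320)×3380
The z_c×3380 term appears on both sides and cancels. Collect the known terms of each column as K = Σ(ρt)_known − 3380 × (depth of known layers): K_A = 37463250 − 3380×25135 = −47493050; K_B = 112330500 − 3380×(622.3 + 38320) = −19294474.
Balance: K_A + 10180×ρ = K_B, so ρ = (K_B − K_A)/10180 = 28198600/10180 = 2770 kg/m³.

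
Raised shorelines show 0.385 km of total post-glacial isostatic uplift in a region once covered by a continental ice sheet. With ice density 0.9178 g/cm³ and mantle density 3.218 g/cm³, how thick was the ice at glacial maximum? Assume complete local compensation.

u = t ρ_ice/ρ_m → t = u ρ_m/ρ_ice = 0.385 km × 3.218/0.9178 = 1.35 km.

1.35 km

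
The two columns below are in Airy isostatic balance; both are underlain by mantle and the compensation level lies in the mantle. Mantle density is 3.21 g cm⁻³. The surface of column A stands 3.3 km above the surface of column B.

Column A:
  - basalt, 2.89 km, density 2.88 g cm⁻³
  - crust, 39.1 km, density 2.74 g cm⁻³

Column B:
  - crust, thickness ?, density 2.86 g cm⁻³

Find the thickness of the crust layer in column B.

Take the compensation level at the base of the deeper column (depth z_c below the surface of column A) and equate Σ ρ_i t_i down to z_c; mantle fills any gap and the z_c terms cancel.
Column A: 2.89×2.88 + 39.1×2.74 + (z_c − 41.99)×3.21
Column B: 3.3×0 + x×2.86 + (z_c − 3.3 − 0 − x)×3.21
The z_c×3.21 term appears on both sides and cancels. Collect the known terms of each column as K = Σ(ρt)_known − 3.21 × (depth of known layers): K_A = 115.4572 − 3.21×41.99 = −19.3307; K_B = 0 − 3.21×(3.3 + 0) = −10.593.
Balance: K_A = K_B − x×(3.21 − 2.86), so x = (K_B − K_A)/(3.21 − 2.86) = 8.7377/0.35 = 25 km.

25 km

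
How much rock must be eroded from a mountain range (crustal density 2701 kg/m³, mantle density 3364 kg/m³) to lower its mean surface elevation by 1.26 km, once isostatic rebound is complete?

6.39 km

Net drop Δ = e − u = e − e ρ_c/ρ_m = e (ρ_m − ρ_c)/ρ_m.
e = Δ ρ_m/(ρ_m − ρ_c) = 1.26 km × 3364/663 = 6.39 km.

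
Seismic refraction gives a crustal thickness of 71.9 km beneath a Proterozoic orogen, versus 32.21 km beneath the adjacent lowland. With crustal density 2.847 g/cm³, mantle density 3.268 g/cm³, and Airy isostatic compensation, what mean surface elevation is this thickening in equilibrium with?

Excess crust Δ = 71.9 km − 32.21 km = 39.69 km, split between elevation h and root r with h + r = Δ.
Airy balance ρ_c h = (ρ_m − ρ_c) r gives r = h ρ_c/(ρ_m − ρ_c), so h (1 + ρ_c/(ρ_m − ρ_c)) = Δ, i.e. h = Δ (ρ_m − ρ_c)/ρ_m.
h = 39.69 km × 0.421/3.268 = 5.11 km.

5.11 km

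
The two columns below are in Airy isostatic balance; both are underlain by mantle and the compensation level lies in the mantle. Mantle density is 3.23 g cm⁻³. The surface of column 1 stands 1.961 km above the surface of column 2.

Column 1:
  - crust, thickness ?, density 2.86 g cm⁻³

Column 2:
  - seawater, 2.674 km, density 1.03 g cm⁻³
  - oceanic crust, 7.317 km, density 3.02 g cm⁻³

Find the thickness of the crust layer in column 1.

37.2 km

Take the compensation level at the base of the deeper column (depth z_c below the surface of column 1) and equate Σ ρ_i t_i down to z_c; mantle fills any gap and the z_c terms cancel.
Column 1: x×2.86 + (z_c − 0 − x)×3.23
Column 2: 1.961×0 + 2.674×1.03 + 7.317×3.02 + (z_c − 1.961 − 9.991)×3.23
The z_c×3.23 term appears on both sides and cancels. Collect the known terms of each column as K = Σ(ρt)_known − 3.23 × (depth of known layers): K_1 = 0 − 3.23×0 = 0; K_2 = 24.85156 − 3.23×(1.961 + 9.991) = −13.7534.
Balance: K_1 − x×(3.23 − 2.86) = K_2, so x = (K_1 − K_2)/(3.23 − 2.86) = 13.7534/0.37 = 37.2 km.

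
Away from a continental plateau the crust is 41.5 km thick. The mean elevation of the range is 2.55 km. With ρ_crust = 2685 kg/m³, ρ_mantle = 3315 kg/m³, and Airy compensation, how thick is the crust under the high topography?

54.9 km

Root depth r = h ρ_c / (ρ_m − ρ_c) = 2.55 km × 2685 / 630 = 10.87 km.
Total thickness = T + h + r = 41.5 km + 2.55 km + 10.87 km = 54.9 km.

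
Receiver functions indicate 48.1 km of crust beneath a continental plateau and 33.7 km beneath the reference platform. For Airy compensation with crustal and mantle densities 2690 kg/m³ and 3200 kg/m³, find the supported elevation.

2.29 km

Excess crust Δ = 48.1 km − 33.7 km = 14.4 km, split between elevation h and root r with h + r = Δ.
Airy balance ρ_c h = (ρ_m − ρ_c) r gives r = h ρ_c/(ρ_m − ρ_c), so h (1 + ρ_c/(ρ_m − ρ_c)) = Δ, i.e. h = Δ (ρ_m − ρ_c)/ρ_m.
h = 14.4 km × 510/3200 = 2.29 km.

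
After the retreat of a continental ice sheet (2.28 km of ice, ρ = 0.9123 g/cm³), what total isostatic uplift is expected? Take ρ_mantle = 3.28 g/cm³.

Removing the load lets mantle flow back in; uplift u satisfies ρ_ice t = ρ_m u.
u = t ρ_ice/ρ_m = 2.28 km × 0.9123/3.28 = 0.634 km.

0.634 km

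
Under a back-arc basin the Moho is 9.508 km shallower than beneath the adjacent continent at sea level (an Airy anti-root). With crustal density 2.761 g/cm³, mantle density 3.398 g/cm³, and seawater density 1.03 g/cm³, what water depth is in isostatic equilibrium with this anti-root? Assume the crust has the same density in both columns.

Replacing a thickness d of crust by seawater at the top must be balanced by replacing crust with mantle at the base: d (ρ_c − ρ_w) = a (ρ_m − ρ_c).
d = a (ρ_m − ρ_c)/(ρ_c − ρ_w) = 9.508 km × 0.637/1.731 = 3.5 km.

3.5 km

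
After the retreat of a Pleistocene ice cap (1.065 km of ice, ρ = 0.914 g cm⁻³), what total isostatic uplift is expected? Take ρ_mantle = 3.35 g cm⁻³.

Removing the load lets mantle flow back in; uplift u satisfies ρ_ice t = ρ_m u.
u = t ρ_ice/ρ_m = 1.065 km × 0.914/3.35 = 0.291 km.

0.291 km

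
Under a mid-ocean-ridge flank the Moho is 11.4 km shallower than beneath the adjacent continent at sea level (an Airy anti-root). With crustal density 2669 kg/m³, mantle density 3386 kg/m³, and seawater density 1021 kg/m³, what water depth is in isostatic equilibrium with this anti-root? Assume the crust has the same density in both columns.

Replacing a thickness d of crust by seawater at the top must be balanced by replacing crust with mantle at the base: d (ρ_c − ρ_w) = a (ρ_m − ρ_c).
d = a (ρ_m − ρ_c)/(ρ_c − ρ_w) = 11.4 km × 717/1648 = 4.96 km.

4.96 km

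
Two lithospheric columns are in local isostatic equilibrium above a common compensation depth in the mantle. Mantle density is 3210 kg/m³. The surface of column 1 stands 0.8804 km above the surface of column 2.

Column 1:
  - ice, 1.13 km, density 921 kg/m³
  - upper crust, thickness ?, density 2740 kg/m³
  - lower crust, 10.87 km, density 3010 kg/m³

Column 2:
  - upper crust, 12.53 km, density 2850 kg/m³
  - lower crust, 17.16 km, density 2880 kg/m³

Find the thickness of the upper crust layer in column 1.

17.5 km

Take the compensation level at the base of the deeper column (depth z_c below the surface of column 1) and equate Σ ρ_i t_i down to z_c; mantle fills any gap and the z_c terms cancel.
Column 1: 1.13×921 + x×2740 + 10.87×3010 + (z_c − 12 − x)×3210
Column 2: 0.8804×0 + 12.53×2850 + 17.16×2880 + (z_c − 0.8804 − 29.69)×3210
The z_c×3210 term appears on both sides and cancels. Collect the known terms of each column as K = Σ(ρt)_known − 3210 × (depth of known layers): K_1 = 33759.43 − 3210×12 = −4760.57; K_2 = 85131.3 − 3210×(0.8804 + 29.69) = −12999.684.
Balance: K_1 − x×(3210 − 2740) = K_2, so x = (K_1 − K_2)/(3210 − 2740) = 8239.11/470 = 17.5 km.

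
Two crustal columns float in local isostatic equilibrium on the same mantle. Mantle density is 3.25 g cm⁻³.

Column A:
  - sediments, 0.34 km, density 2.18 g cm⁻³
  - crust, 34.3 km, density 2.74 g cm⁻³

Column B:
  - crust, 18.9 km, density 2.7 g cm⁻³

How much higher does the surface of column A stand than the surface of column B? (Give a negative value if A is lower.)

For any compensation level in the mantle, the mantle terms cancel and isostasy reduces to e = (Σt_A − Σt_B) − (Σ(ρt)_A − Σ(ρt)_B) / ρ_m.
Σt_A = 34.64 km; Σt_B = 18.9 km; Σ(ρt)_A = 94.7232; Σ(ρt)_B = 51.03 (in km·g cm⁻³).
e = (34.64 − 18.9) − (94.7232 − 51.03) / 3.25 = 2.3 km.

2.3 km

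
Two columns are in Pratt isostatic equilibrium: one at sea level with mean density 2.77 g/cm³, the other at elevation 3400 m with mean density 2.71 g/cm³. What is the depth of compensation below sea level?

154000 m

ρ_ref D = ρ (D + h) → D (ρ_ref − ρ) = ρ h.
D = ρ h/(ρ_ref − ρ) = 2.71 × 3400 m/(2.77 − 2.71) = 154000 m.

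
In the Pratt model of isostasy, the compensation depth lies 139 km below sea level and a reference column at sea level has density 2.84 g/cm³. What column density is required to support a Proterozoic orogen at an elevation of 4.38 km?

2.75 g/cm³

Pratt balance: ρ_ref D = ρ (D + h).
ρ = ρ_ref D/(D + h) = 2.84 × 139 km/(139 km + 4.38 km) = 2.75 g/cm³.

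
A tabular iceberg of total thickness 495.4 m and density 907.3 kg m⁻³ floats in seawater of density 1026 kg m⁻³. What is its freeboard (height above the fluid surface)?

57.3 m

Floating equilibrium: submerged depth d = t ρ_obj/ρ_fluid = 495.4 m × 907.3/1026 = 438.1 m.
Freeboard = t − d = 495.4 m − 438.1 m = 57.3 m.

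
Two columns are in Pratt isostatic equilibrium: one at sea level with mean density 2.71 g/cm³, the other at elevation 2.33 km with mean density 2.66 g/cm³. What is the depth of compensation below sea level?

124 km

ρ_ref D = ρ (D + h) → D (ρ_ref − ρ) = ρ h.
D = ρ h/(ρ_ref − ρ) = 2.66 × 2.33 km/(2.71 − 2.66) = 124 km.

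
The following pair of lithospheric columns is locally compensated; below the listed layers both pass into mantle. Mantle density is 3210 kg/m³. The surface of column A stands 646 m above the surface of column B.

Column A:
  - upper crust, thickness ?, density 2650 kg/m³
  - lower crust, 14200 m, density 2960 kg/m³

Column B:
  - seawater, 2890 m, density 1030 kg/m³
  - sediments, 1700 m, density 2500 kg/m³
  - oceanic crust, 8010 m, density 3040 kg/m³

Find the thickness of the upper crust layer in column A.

Take the compensation level at the base of the deeper column (depth z_c below the surface of column A) and equate Σ ρ_i t_i down to z_c; mantle fills any gap and the z_c terms cancel.
Column A: x×2650 + 14200×2960 + (z_c − 14200 − x)×3210
Column B: 646×0 + 2890×1030 + 1700×2500 + 8010×3040 + (z_c − 646 − 12600)×3210
The z_c×3210 term appears on both sides and cancels. Collect the known terms of each column as K = Σ(ρt)_known − 3210 × (depth of known layers): K_A = 42032000 − 3210×14200 = −3550000; K_B = 31577100 − 3210×(646 + 12600) = −10942560.
Balance: K_A − x×(3210 − 2650) = K_B, so x = (K_A − K_B)/(3210 − 2650) = 7392560/560 = 13200 m.

13200 m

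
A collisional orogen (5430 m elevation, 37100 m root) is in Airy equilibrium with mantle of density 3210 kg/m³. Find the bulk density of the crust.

2800 kg/m³

ρ_c h = (ρ_m − ρ_c) r → ρ_c (h + r) = ρ_m r → ρ_c = ρ_m r / (h + r).
ρ_c = 3210 × 37100 m / (5430 m + 37100 m) = 2800 kg/m³.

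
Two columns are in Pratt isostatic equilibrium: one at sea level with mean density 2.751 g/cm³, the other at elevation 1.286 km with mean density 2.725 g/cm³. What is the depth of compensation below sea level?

135 km

ρ_ref D = ρ (D + h) → D (ρ_ref − ρ) = ρ h.
D = ρ h/(ρ_ref − ρ) = 2.725 × 1.286 km/(2.751 − 2.725) = 135 km.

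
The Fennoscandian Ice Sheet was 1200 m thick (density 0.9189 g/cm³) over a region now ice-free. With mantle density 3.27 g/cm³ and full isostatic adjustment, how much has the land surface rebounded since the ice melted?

337 m

Removing the load lets mantle flow back in; uplift u satisfies ρ_ice t = ρ_m u.
u = t ρ_ice/ρ_m = 1200 m × 0.9189/3.27 = 337 m.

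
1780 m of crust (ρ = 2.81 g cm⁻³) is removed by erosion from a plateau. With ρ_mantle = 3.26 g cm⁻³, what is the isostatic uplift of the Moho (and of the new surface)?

1530 m

Unloading: uplift u = e ρ_c/ρ_m = 1780 m × 2.81/3.26 = 1530 m.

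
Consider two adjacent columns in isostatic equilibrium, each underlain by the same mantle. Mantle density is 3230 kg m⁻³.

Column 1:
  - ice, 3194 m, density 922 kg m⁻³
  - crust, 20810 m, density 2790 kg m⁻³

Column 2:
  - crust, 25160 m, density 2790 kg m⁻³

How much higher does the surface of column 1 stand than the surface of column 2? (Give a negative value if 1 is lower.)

1690 m

For any compensation level in the mantle, the mantle terms cancel and isostasy reduces to e = (Σt_1 − Σt_2) − (Σ(ρt)_1 − Σ(ρt)_2) / ρ_m.
Σt_1 = 24004 m; Σt_2 = 25160 m; Σ(ρt)_1 = 61004768; Σ(ρt)_2 = 70196400 (in m·kg m⁻³).
e = (24004 − 25160) − (61004768 − 70196400) / 3230 = 1690 m.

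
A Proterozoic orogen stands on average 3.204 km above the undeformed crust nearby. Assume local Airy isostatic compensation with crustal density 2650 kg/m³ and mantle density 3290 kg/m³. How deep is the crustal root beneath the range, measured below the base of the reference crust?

In Airy isostatic equilibrium: the weight of the topography is balanced by the buoyancy of the root, ρ_c h = (ρ_m − ρ_c) r.
r = h · ρ_c / (ρ_m − ρ_c) = 3.204 km × 2650 / (3290 − 2650) = 13.3 km.

13.3 km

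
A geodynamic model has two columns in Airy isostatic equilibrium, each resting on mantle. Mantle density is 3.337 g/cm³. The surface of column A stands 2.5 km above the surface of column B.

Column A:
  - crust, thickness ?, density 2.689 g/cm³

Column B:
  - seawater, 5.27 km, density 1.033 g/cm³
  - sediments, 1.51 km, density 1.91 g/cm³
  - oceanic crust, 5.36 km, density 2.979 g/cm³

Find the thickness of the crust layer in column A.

Take the compensation level at the base of the deeper column (depth z_c below the surface of column A) and equate Σ ρ_i t_i down to z_c; mantle fills any gap and the z_c terms cancel.
Column A: x×2.689 + (z_c − 0 − x)×3.337
Column B: 2.5×0 + 5.27×1.033 + 1.51×1.91 + 5.36×2.979 + (z_c − 2.5 − 12.14)×3.337
The z_c×3.337 term appears on both sides and cancels. Collect the known terms of each column as K = Σ(ρt)_known − 3.337 × (depth of known layers): K_A = 0 − 3.337×0 = 0; K_B = 24.29545 − 3.337×(2.5 + 12.14) = −24.55823.
Balance: K_A − x×(3.337 − 2.689) = K_B, so x = (K_A − K_B)/(3.337 − 2.689) = 24.5582/0.648 = 37.9 km.

37.9 km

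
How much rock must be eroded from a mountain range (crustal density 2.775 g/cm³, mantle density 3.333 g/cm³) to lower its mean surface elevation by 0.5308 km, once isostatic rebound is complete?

Net drop Δ = e − u = e − e ρ_c/ρ_m = e (ρ_m − ρ_c)/ρ_m.
e = Δ ρ_m/(ρ_m − ρ_c) = 0.5308 km × 3.333/0.558 = 3.17 km.

3.17 km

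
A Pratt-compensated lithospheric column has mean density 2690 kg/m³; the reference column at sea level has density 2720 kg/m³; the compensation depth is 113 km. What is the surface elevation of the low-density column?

1.26 km

ρ_ref D = ρ (D + h) → h = D (ρ_ref − ρ)/ρ.
h = 113 km × (2720 − 2690)/2690 = 1.26 km.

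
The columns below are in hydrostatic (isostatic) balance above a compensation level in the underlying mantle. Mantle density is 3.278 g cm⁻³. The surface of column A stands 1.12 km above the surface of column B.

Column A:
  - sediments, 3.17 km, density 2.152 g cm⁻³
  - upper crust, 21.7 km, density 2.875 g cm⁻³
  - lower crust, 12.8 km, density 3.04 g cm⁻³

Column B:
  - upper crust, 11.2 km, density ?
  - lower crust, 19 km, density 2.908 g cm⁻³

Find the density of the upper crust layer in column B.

Take the compensation level at the base of the deeper column (depth z_c below the surface of column A) and equate Σ ρ_i t_i down to z_c; mantle fills any gap and the z_c terms cancel.
Column A: 3.17×2.152 + 21.7×2.875 + 12.8×3.04 + (z_c − 37.67)×3.278
Column B: 1.12×0 + 11.2×ρ + 19×2.908 + (z_c − 1.12 − 30.2)×3.278
The z_c×3.278 term appears on both sides and cancels. Collect the known terms of each column as K = Σ(ρt)_known − 3.278 × (depth of known layers): K_A = 108.12134 − 3.278×37.67 = −15.36092; K_B = 55.252 − 3.278×(1.12 + 30.2) = −47.41496.
Balance: K_A = K_B + 11.2×ρ, so ρ = (K_A − K_B)/11.2 = 32.054/11.2 = 2.86 g cm⁻³.

2.86 g cm⁻³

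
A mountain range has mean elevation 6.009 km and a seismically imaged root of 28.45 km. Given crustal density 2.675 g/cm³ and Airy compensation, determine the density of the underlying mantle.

Airy balance: ρ_c h = (ρ_m − ρ_c) r → ρ_m = ρ_c (1 + h/r).
ρ_m = 2.675 × (1 + 6.009 km/28.45 km) = 3.24 g/cm³.

3.24 g/cm³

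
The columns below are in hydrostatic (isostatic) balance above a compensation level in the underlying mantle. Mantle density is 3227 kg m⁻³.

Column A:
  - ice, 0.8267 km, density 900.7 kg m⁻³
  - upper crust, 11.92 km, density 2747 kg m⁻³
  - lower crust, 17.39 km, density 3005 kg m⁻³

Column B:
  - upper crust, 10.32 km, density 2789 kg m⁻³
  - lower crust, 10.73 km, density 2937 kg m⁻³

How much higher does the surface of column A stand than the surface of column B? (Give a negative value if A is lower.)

For any compensation level in the mantle, the mantle terms cancel and isostasy reduces to e = (Σt_A − Σt_B) − (Σ(ρt)_A − Σ(ρt)_B) / ρ_m.
Σt_A = 30.1367 km; Σt_B = 21.05 km; Σ(ρt)_A = 85745.7987; Σ(ρt)_B = 60296.49 (in km·kg m⁻³).
e = (30.1367 − 21.05) − (85745.7987 − 60296.49) / 3227 = 1.2 km.

1.2 km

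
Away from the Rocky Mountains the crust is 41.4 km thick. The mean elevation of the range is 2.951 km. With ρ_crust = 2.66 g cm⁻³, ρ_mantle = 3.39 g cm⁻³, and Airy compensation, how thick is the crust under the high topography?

55.1 km

Root depth r = h ρ_c / (ρ_m − ρ_c) = 2.951 km × 2.66 / 0.73 = 10.75 km.
Total thickness = T + h + r = 41.4 km + 2.951 km + 10.75 km = 55.1 km.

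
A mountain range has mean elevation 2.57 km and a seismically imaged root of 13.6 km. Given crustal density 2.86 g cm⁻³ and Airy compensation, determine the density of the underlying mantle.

3.4 g cm⁻³

Airy balance: ρ_c h = (ρ_m − ρ_c) r → ρ_m = ρ_c (1 + h/r).
ρ_m = 2.86 × (1 + 2.57 km/13.6 km) = 3.4 g cm⁻³.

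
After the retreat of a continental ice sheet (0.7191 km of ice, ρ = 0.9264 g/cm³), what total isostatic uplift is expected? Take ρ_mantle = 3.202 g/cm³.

0.208 km

Removing the load lets mantle flow back in; uplift u satisfies ρ_ice t = ρ_m u.
u = t ρ_ice/ρ_m = 0.7191 km × 0.9264/3.202 = 0.208 km.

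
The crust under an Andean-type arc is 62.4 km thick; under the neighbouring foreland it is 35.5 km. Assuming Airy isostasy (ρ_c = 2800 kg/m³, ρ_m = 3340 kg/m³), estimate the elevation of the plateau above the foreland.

4.35 km

Excess crust Δ = 62.4 km − 35.5 km = 26.9 km, split between elevation h and root r with h + r = Δ.
Airy balance ρ_c h = (ρ_m − ρ_c) r gives r = h ρ_c/(ρ_m − ρ_c), so h (1 + ρ_c/(ρ_m − ρ_c)) = Δ, i.e. h = Δ (ρ_m − ρ_c)/ρ_m.
h = 26.9 km × 540/3340 = 4.35 km.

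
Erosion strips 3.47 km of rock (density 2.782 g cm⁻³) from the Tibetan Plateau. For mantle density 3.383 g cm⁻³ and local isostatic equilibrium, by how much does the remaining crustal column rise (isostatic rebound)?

Unloading: uplift u = e ρ_c/ρ_m = 3.47 km × 2.782/3.383 = 2.85 km.

2.85 km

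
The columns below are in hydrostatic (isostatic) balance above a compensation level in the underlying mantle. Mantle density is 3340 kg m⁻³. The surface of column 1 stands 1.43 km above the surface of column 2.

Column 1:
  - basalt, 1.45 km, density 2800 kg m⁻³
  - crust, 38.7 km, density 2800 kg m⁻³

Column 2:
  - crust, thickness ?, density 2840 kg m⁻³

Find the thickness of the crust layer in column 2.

Take the compensation level at the base of the deeper column (depth z_c below the surface of column 1) and equate Σ ρ_i t_i down to z_c; mantle fills any gap and the z_c terms cancel.
Column 1: 1.45×2800 + 38.7×2800 + (z_c − 40.15)×3340
Column 2: 1.43×0 + x×2840 + (z_c − 1.43 − 0 − x)×3340
The z_c×3340 term appears on both sides and cancels. Collect the known terms of each column as K = Σ(ρt)_known − 3340 × (depth of known layers): K_1 = 112420 − 3340×40.15 = −21681; K_2 = 0 − 3340×(1.43 + 0) = −4776.2.
Balance: K_1 = K_2 − x×(3340 − 2840), so x = (K_2 − K_1)/(3340 − 2840) = 16904.8/500 = 33.8 km.

33.8 km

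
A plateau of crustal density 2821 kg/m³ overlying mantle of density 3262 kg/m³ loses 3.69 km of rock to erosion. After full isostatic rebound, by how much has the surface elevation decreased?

Rebound u = e ρ_c/ρ_m = 3.69 km × 2821/3262 = 3.191 km.
Net surface drop = e − u = 3.69 km − 3.191 km = e (ρ_m − ρ_c)/ρ_m = 0.499 km.

0.499 km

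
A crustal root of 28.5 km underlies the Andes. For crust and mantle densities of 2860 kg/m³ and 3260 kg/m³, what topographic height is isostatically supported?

3.99 km

In Airy isostatic equilibrium: ρ_c h = (ρ_m − ρ_c) r.
h = r (ρ_m − ρ_c) / ρ_c = 28.5 km × (3260 − 2860) / 2860 = 3.99 km.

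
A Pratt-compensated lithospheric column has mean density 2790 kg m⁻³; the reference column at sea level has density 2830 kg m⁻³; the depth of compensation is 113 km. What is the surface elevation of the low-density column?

ρ_ref D = ρ (D + h) → h = D (ρ_ref − ρ)/ρ.
h = 113 km × (2830 − 2790)/2790 = 1.62 km.

1.62 km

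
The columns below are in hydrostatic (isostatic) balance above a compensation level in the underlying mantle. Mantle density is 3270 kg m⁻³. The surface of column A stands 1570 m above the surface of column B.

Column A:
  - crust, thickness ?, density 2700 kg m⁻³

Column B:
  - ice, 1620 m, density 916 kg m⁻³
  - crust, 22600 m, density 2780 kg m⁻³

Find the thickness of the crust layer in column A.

35100 m

Take the compensation level at the base of the deeper column (depth z_c below the surface of column A) and equate Σ ρ_i t_i down to z_c; mantle fills any gap and the z_c terms cancel.
Column A: x×2700 + (z_c − 0 − x)×3270
Column B: 1570×0 + 1620×916 + 22600×2780 + (z_c − 1570 − 24220)×3270
The z_c×3270 term appears on both sides and cancels. Collect the known terms of each column as K = Σ(ρt)_known − 3270 × (depth of known layers): K_A = 0 − 3270×0 = 0; K_B = 64311920 − 3270×(1570 + 24220) = −20021380.
Balance: K_A − x×(3270 − 2700) = K_B, so x = (K_A − K_B)/(3270 − 2700) = 20021400/570 = 35100 m.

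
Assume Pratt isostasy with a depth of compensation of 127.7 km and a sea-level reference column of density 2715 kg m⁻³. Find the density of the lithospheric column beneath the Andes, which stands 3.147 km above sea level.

Pratt balance: ρ_ref D = ρ (D + h).
ρ = ρ_ref D/(D + h) = 2715 × 127.7 km/(127.7 km + 3.147 km) = 2650 kg m⁻³.

2650 kg m⁻³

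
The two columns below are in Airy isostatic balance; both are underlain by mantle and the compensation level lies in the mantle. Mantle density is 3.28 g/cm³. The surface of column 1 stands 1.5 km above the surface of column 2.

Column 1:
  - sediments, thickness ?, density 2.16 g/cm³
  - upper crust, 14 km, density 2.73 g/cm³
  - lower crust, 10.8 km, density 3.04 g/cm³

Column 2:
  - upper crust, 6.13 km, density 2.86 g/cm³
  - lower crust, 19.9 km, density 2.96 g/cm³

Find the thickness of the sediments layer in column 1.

Take the compensation level at the base of the deeper column (depth z_c below the surface of column 1) and equate Σ ρ_i t_i down to z_c; mantle fills any gap and the z_c terms cancel.
Column 1: x×2.16 + 14×2.73 + 10.8×3.04 + (z_c − 24.8 − x)×3.28
Column 2: 1.5×0 + 6.13×2.86 + 19.9×2.96 + (z_c − 1.5 − 26.03)×3.28
The z_c×3.28 term appears on both sides and cancels. Collect the known terms of each column as K = Σ(ρt)_known − 3.28 × (depth of known layers): K_1 = 71.052 − 3.28×24.8 = −10.292; K_2 = 76.4358 − 3.28×(1.5 + 26.03) = −13.8626.
Balance: K_1 − x×(3.28 − 2.16) = K_2, so x = (K_1 − K_2)/(3.28 − 2.16) = 3.5706/1.12 = 3.19 km.

3.19 km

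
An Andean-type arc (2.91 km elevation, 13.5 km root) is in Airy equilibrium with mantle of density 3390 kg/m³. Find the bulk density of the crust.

ρ_c h = (ρ_m − ρ_c) r → ρ_c (h + r) = ρ_m r → ρ_c = ρ_m r / (h + r).
ρ_c = 3390 × 13.5 km / (2.91 km + 13.5 km) = 2790 kg/m³.

2790 kg/m³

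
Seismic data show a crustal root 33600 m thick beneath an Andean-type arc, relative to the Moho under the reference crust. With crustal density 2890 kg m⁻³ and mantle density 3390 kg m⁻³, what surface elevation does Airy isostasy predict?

5810 m

Isostatic balance requires: ρ_c h = (ρ_m − ρ_c) r.
h = r (ρ_m − ρ_c) / ρ_c = 33600 m × (3390 − 2890) / 2890 = 5810 m.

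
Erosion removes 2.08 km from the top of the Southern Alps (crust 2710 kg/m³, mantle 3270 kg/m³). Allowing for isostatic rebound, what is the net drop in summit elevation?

0.356 km

Rebound u = e ρ_c/ρ_m = 2.08 km × 2710/3270 = 1.724 km.
Net surface drop = e − u = 2.08 km − 1.724 km = e (ρ_m − ρ_c)/ρ_m = 0.356 km.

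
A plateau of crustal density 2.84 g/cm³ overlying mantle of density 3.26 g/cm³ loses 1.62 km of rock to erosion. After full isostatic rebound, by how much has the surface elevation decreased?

Rebound u = e ρ_c/ρ_m = 1.62 km × 2.84/3.26 = 1.411 km.
Net surface drop = e − u = 1.62 km − 1.411 km = e (ρ_m − ρ_c)/ρ_m = 0.209 km.

0.209 km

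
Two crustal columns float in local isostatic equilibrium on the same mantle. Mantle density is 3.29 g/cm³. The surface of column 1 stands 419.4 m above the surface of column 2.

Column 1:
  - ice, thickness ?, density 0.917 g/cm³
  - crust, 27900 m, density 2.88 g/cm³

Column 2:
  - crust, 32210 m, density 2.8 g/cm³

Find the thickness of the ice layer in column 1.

2410 m

Take the compensation level at the base of the deeper column (depth z_c below the surface of column 1) and equate Σ ρ_i t_i down to z_c; mantle fills any gap and the z_c terms cancel.
Column 1: x×0.917 + 27900×2.88 + (z_c − 27900 − x)×3.29
Column 2: 419.4×0 + 32210×2.8 + (z_c − 419.4 − 32210)×3.29
The z_c×3.29 term appears on both sides and cancels. Collect the known terms of each column as K = Σ(ρt)_known − 3.29 × (depth of known layers): K_1 = 80352 − 3.29×27900 = −11439; K_2 = 90188 − 3.29×(419.4 + 32210) = −17162.726.
Balance: K_1 − x×(3.29 − 0.917) = K_2, so x = (K_1 − K_2)/(3.29 − 0.917) = 5723.73/2.373 = 2410 m.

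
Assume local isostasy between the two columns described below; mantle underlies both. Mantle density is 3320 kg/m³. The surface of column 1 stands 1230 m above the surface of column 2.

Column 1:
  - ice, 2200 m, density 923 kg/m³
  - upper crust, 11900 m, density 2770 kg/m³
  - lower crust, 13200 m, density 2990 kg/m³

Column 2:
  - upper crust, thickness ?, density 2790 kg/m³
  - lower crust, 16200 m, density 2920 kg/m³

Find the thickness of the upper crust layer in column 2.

Take the compensation level at the base of the deeper column (depth z_c below the surface of column 1) and equate Σ ρ_i t_i down to z_c; mantle fills any gap and the z_c terms cancel.
Column 1: 2200×923 + 11900×2770 + 13200×2990 + (z_c − 27300)×3320
Column 2: 1230×0 + x×2790 + 16200×2920 + (z_c − 1230 − 16200 − x)×3320
The z_c×3320 term appears on both sides and cancels. Collect the known terms of each column as K = Σ(ρt)_known − 3320 × (depth of known layers): K_1 = 74461600 − 3320×27300 = −16174400; K_2 = 47304000 − 3320×(1230 + 16200) = −10563600.
Balance: K_1 = K_2 − x×(3320 − 2790), so x = (K_2 − K_1)/(3320 − 2790) = 5610800/530 = 10600 m.

10600 m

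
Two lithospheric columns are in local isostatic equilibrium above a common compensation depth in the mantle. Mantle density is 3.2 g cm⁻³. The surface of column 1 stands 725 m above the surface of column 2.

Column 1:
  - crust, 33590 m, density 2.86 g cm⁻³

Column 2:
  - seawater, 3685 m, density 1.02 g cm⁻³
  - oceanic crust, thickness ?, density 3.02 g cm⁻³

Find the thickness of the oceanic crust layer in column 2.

Take the compensation level at the base of the deeper column (depth z_c below the surface of column 1) and equate Σ ρ_i t_i down to z_c; mantle fills any gap and the z_c terms cancel.
Column 1: 33590×2.86 + (z_c − 33590)×3.2
Column 2: 725×0 + 3685×1.02 + x×3.02 + (z_c − 725 − 3685 − x)×3.2
The z_c×3.2 term appears on both sides and cancels. Collect the known terms of each column as K = Σ(ρt)_known − 3.2 × (depth of known layers): K_1 = 96067.4 − 3.2×33590 = −11420.6; K_2 = 3758.7 − 3.2×(725 + 3685) = −10353.3.
Balance: K_1 = K_2 − x×(3.2 − 3.02), so x = (K_2 − K_1)/(3.2 − 3.02) = 1067.3/0.18 = 5930 m.

5930 m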